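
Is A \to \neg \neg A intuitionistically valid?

This is double-negation introduction, which is intuitionistically derivable.
If a world forces A then every accessible world forces A (persistence), so none forces \neg A; hence \neg \neg A.

Yes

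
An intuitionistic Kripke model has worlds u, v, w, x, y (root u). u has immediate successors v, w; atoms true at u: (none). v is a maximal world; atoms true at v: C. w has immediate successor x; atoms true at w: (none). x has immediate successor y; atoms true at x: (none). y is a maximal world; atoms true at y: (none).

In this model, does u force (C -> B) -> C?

No

u ||-/- (C -> B) -> C: at the accessible world w, w ||- C -> B but w ||-/- C.
w lacks atom C, so w ||-/- C.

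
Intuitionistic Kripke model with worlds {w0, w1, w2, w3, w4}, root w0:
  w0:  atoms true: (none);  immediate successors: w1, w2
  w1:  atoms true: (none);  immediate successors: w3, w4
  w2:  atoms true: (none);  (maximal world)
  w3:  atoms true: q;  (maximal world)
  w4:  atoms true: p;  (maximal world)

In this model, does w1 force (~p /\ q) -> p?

w1 ||-/- (~p /\ q) -> p: at the accessible world w3, w3 ||- ~p /\ q but w3 ||-/- p.
w3 lacks atom p, so w3 ||-/- p.

No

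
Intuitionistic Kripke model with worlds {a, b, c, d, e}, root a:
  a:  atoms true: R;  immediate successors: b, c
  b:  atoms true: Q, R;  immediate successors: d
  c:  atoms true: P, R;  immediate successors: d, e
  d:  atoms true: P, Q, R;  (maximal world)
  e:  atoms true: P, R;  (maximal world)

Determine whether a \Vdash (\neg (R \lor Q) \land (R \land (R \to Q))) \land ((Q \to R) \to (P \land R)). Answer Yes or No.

No

a \nVdash (\neg (R \lor Q) \land (R \land (R \to Q))) \land ((Q \to R) \to (P \land R)) since a fails \neg (R \lor Q) \land (R \land (R \to Q)).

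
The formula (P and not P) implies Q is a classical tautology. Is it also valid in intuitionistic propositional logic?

This is an instance of ex falso quodlibet, which is intuitionistically derivable.
No world can force both P and not P, so the antecedent P and not P is never forced and the implication holds vacuously at every world.

Yes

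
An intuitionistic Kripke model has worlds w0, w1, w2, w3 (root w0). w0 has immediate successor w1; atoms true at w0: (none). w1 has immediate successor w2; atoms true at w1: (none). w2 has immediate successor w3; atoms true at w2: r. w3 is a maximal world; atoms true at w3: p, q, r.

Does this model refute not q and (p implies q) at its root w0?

Yes

w0 does not force not q and (p implies q) since w0 fails not q.
So the root w0 does not force not q and (p implies q); the model is a countermodel.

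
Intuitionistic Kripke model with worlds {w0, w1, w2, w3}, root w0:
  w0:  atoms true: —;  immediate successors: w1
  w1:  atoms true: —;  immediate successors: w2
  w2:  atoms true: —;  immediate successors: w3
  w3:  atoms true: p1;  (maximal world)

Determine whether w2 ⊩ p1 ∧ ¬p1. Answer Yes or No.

No

w2 ⊮ p1 ∧ ¬p1 since w2 fails p1.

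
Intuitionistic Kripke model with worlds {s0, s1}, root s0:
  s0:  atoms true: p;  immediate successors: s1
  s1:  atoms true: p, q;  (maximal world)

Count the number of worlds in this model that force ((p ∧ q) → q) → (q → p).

s0: forces it.
s1: forces it.
Worlds forcing the formula: {s0, s1}.

2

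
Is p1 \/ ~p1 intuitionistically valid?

This is the law of excluded middle, which is not intuitionistically valid.
A Kripke countermodel: worlds a, b; order generated by a <= b; atoms true at each world — a:{}; b:{p1}.
a ||-/- p1 \/ ~p1: neither disjunct is forced at a.
a lacks atom p1, so a ||-/- p1.
So the root a does not force the formula.

No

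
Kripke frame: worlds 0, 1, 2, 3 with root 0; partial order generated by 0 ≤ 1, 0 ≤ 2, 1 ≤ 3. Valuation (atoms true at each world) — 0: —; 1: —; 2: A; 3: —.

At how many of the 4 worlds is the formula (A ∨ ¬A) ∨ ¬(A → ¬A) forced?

0: does not force it — 0 ⊮ (A ∨ ¬A) ∨ ¬(A → ¬A): neither disjunct is forced at 0.
1: forces it.
2: forces it.
3: forces it.
Worlds forcing the formula: {1, 2, 3}.

3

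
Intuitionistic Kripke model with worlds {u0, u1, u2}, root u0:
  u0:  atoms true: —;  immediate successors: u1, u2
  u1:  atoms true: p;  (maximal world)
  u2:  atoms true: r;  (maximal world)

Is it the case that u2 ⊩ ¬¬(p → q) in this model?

Yes

u2 ⊩ ¬¬(p → q): no world accessible from u2 forces ¬(p → q).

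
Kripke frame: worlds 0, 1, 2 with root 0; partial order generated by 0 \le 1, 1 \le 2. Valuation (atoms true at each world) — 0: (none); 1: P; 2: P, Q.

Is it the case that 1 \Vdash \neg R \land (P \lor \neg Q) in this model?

Yes

1 \Vdash \neg R \land (P \lor \neg Q) since 1 forces both conjuncts.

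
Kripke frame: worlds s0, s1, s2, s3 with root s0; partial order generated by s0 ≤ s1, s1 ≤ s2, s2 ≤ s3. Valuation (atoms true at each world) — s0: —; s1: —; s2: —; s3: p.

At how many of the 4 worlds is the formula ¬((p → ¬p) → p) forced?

0

s0: does not force it — s0 ⊮ ¬((p → ¬p) → p) since s0 is accessible from s0 and s0 ⊩ (p → ¬p) → p.
s1: does not force it — s1 ⊮ ¬((p → ¬p) → p) since s1 is accessible from s1 and s1 ⊩ (p → ¬p) → p.
s2: does not force it.
s3: does not force it.
Worlds forcing the formula: { }.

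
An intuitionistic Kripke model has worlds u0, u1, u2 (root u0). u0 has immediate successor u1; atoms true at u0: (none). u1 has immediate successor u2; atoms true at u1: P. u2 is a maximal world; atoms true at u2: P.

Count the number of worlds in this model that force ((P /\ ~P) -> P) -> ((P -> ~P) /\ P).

u0: does not force it — u0 ||-/- ((P /\ ~P) -> P) -> ((P -> ~P) /\ P): already at u0 itself, u0 ||- (P /\ ~P) -> P but u0 ||-/- (P -> ~P) /\ P.
u1: does not force it — u1 ||-/- ((P /\ ~P) -> P) -> ((P -> ~P) /\ P): already at u1 itself, u1 ||- (P /\ ~P) -> P but u1 ||-/- (P -> ~P) /\ P.
u2: does not force it — u2 ||-/- ((P /\ ~P) -> P) -> ((P -> ~P) /\ P): already at u2 itself, u2 ||- (P /\ ~P) -> P but u2 ||-/- (P -> ~P) /\ P.
Worlds forcing the formula: { }.

0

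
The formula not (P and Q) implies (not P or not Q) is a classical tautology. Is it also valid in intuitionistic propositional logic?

No

This is the constructively invalid direction of De Morgan's law for conjunction, which is not intuitionistically valid.
A Kripke countermodel: worlds s0, s1, s2; order generated by s0 <= s1, s0 <= s2; atoms true at each world — s0:{}; s1:{P}; s2:{Q}.
s0 does not force not (P and Q) implies (not P or not Q): already at s0 itself, s0 forces not (P and Q) but s0 does not force not P or not Q.
s0 does not force not P or not Q: neither disjunct is forced at s0.
s0 does not force not P since s1 is accessible from s0 and s1 forces P.
So the root s0 does not force the formula.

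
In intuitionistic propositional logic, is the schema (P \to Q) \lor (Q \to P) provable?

This is the Gödel–Dummett linearity axiom, which is not intuitionistically valid.
A Kripke countermodel: worlds w0, w1, w2; order generated by w0 \le w1, w0 \le w2; atoms true at each world — w0:{}; w1:{P}; w2:{Q}.
w0 \nVdash (P \to Q) \lor (Q \to P): neither disjunct is forced at w0.
w0 \nVdash P \to Q: at the accessible world w1, w1 \Vdash P but w1 \nVdash Q.
w1 lacks atom Q, so w1 \nVdash Q.
So the root w0 does not force the formula.

No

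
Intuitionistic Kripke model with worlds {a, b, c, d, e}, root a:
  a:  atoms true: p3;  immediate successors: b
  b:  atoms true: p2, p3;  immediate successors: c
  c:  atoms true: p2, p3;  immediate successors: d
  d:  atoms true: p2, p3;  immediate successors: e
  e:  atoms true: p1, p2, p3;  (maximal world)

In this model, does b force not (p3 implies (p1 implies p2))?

No

b does not force not (p3 implies (p1 implies p2)) since b is accessible from b and b forces p3 implies (p1 implies p2).
b forces p3 implies (p1 implies p2): every world accessible from b that forces p3 (namely b, c, d, e) also forces p1 implies p2.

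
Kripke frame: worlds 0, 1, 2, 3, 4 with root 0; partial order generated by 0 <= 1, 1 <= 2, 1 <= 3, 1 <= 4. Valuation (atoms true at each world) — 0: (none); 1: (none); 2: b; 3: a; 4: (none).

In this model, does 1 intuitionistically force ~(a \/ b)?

1 ||-/- ~(a \/ b) since 2 is accessible from 1 and 2 ||- a \/ b.
2 ||- a \/ b via the disjunct b.

No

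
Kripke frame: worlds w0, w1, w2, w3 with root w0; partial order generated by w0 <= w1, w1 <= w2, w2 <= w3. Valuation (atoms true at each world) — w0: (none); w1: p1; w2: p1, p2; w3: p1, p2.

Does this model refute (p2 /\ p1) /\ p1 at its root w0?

w0 ||-/- (p2 /\ p1) /\ p1 since w0 fails p2 /\ p1.
So the root w0 does not force (p2 /\ p1) /\ p1; the model is a countermodel.

Yes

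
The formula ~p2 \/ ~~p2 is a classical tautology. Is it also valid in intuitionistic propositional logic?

No

This is the weak law of excluded middle, which is not intuitionistically valid.
A Kripke countermodel: worlds 0, 1, 2; order generated by 0 <= 1, 0 <= 2; atoms true at each world — 0:{}; 1:{p2}; 2:{}.
0 ||-/- ~p2 \/ ~~p2: neither disjunct is forced at 0.
0 ||-/- ~p2 since 1 is accessible from 0 and 1 ||- p2.
So the root 0 does not force the formula.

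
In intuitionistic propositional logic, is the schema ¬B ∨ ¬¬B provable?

No

This is the weak law of excluded middle, which is not intuitionistically valid.
A Kripke countermodel: worlds 0, 1, 2; order generated by 0 ≤ 1, 0 ≤ 2; atoms true at each world — 0:{}; 1:{B}; 2:{}.
0 ⊮ ¬B ∨ ¬¬B: neither disjunct is forced at 0.
0 ⊮ ¬B since 1 is accessible from 0 and 1 ⊩ B.
So the root 0 does not force the formula.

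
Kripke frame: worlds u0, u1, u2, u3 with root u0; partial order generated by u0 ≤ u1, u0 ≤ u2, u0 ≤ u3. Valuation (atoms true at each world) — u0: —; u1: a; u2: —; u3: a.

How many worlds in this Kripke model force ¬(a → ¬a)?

2

u0: does not force it — u0 ⊮ ¬(a → ¬a) since u2 is accessible from u0 and u2 ⊩ a → ¬a.
u1: forces it.
u2: does not force it — u2 ⊮ ¬(a → ¬a) since u2 is accessible from u2 and u2 ⊩ a → ¬a.
u3: forces it.
Worlds forcing the formula: {u1, u3}.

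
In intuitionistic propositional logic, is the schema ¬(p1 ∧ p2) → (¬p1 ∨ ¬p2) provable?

This is the constructively invalid direction of De Morgan's law for conjunction, which is not intuitionistically valid.
A Kripke countermodel: worlds u, v, w; order generated by u ≤ v, u ≤ w; atoms true at each world — u:{}; v:{p1}; w:{p2}.
u ⊮ ¬(p1 ∧ p2) → (¬p1 ∨ ¬p2): already at u itself, u ⊩ ¬(p1 ∧ p2) but u ⊮ ¬p1 ∨ ¬p2.
u ⊮ ¬p1 ∨ ¬p2: neither disjunct is forced at u.
u ⊮ ¬p1 since v is accessible from u and v ⊩ p1.
So the root u does not force the formula.

No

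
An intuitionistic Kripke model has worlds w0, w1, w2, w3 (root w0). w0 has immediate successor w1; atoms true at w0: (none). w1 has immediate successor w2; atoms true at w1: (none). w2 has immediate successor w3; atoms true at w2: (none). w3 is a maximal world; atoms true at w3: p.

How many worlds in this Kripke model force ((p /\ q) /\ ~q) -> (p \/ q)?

w0: forces it.
w1: forces it.
w2: forces it.
w3: forces it.
Worlds forcing the formula: {w0, w1, w2, w3}.

4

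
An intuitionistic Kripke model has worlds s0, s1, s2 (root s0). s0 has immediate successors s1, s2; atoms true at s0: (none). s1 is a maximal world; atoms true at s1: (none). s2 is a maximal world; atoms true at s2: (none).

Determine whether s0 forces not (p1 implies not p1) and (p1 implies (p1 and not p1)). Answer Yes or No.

No

s0 does not force not (p1 implies not p1) and (p1 implies (p1 and not p1)) since s0 fails not (p1 implies not p1).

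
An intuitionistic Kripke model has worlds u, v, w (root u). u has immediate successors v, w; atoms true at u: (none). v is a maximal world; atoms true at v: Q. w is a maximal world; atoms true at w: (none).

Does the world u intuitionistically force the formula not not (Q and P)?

No

u does not force not not (Q and P) since u is accessible from u and u forces not (Q and P).
u forces not (Q and P): no world accessible from u forces Q and P.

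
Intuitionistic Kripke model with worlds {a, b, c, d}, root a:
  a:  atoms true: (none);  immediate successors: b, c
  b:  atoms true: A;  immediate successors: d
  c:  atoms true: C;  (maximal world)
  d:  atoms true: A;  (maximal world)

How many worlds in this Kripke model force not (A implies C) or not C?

2

a: does not force it — a does not force not (A implies C) or not C: neither disjunct is forced at a.
b: forces it.
c: does not force it — c does not force not (A implies C) or not C: neither disjunct is forced at c.
d: forces it.
Worlds forcing the formula: {b, d}.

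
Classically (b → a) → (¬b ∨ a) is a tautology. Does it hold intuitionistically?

This is the material-implication-as-disjunction principle, which is not intuitionistically valid.
A Kripke countermodel: worlds w0, w1; order generated by w0 ≤ w1; atoms true at each world — w0:{}; w1:{a,b}.
w0 ⊮ (b → a) → (¬b ∨ a): already at w0 itself, w0 ⊩ b → a but w0 ⊮ ¬b ∨ a.
w0 ⊮ ¬b ∨ a: neither disjunct is forced at w0.
w0 ⊮ ¬b since w1 is accessible from w0 and w1 ⊩ b.
So the root w0 does not force the formula.

No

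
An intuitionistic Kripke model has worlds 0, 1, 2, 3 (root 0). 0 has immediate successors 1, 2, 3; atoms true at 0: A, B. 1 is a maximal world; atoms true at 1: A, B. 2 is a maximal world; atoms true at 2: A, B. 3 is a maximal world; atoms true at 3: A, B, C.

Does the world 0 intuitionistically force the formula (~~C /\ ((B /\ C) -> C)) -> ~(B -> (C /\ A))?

0 ||-/- (~~C /\ ((B /\ C) -> C)) -> ~(B -> (C /\ A)): at the accessible world 3, 3 ||- ~~C /\ ((B /\ C) -> C) but 3 ||-/- ~(B -> (C /\ A)).
3 ||-/- ~(B -> (C /\ A)) since 3 is accessible from 3 and 3 ||- B -> (C /\ A).
3 ||- B -> (C /\ A): every world accessible from 3 that forces B (namely 3) also forces C /\ A.

No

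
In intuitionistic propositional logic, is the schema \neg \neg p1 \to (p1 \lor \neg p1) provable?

No

This is a variant of double-negation elimination (deriving excluded middle from double negation), which is not intuitionistically valid.
A Kripke countermodel: worlds s0, s1; order generated by s0 \le s1; atoms true at each world — s0:{}; s1:{p1}.
s0 \nVdash \neg \neg p1 \to (p1 \lor \neg p1): already at s0 itself, s0 \Vdash \neg \neg p1 but s0 \nVdash p1 \lor \neg p1.
s0 \nVdash p1 \lor \neg p1: neither disjunct is forced at s0.
s0 lacks atom p1, so s0 \nVdash p1.
So the root s0 does not force the formula.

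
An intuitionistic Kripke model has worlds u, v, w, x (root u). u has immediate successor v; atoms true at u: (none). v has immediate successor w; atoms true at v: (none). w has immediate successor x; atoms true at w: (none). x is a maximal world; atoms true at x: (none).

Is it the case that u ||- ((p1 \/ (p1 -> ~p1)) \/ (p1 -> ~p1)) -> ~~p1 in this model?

No

u ||-/- ((p1 \/ (p1 -> ~p1)) \/ (p1 -> ~p1)) -> ~~p1: already at u itself, u ||- (p1 \/ (p1 -> ~p1)) \/ (p1 -> ~p1) but u ||-/- ~~p1.
u ||-/- ~~p1 since u is accessible from u and u ||- ~p1.
u ||- ~p1: no world accessible from u forces p1.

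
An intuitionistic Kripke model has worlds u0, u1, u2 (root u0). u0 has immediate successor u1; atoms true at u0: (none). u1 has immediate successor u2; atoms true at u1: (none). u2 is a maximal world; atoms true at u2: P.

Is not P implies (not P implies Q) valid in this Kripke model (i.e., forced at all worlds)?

Yes

u0 forces not P implies (not P implies Q) vacuously: no world accessible from u0 forces the antecedent not P.
Since the root u0 forces not P implies (not P implies Q) and forcing is persistent (monotone upward), every world forces it.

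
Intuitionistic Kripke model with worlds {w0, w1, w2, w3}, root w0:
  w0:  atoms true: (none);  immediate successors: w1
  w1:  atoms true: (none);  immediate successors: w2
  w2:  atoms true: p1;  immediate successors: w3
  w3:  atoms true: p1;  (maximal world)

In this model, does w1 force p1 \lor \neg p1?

No

w1 \nVdash p1 \lor \neg p1: neither disjunct is forced at w1.
w1 lacks atom p1, so w1 \nVdash p1.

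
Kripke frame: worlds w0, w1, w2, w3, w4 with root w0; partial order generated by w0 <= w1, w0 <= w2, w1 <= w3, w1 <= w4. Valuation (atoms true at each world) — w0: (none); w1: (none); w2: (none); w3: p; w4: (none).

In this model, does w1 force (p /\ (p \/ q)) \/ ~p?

No

w1 ||-/- (p /\ (p \/ q)) \/ ~p: neither disjunct is forced at w1.
w1 ||-/- p /\ (p \/ q) since w1 fails p.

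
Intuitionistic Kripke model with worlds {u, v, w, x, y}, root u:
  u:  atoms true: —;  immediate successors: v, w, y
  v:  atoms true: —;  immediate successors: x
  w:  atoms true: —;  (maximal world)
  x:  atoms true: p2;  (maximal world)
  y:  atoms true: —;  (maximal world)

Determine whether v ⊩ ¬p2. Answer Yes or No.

v ⊮ ¬p2 since x is accessible from v and x ⊩ p2.

No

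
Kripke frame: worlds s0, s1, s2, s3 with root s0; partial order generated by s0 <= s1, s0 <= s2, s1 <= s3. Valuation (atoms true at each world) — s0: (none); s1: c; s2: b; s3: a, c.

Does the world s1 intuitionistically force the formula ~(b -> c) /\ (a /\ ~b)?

No

s1 ||-/- ~(b -> c) /\ (a /\ ~b) since s1 fails ~(b -> c).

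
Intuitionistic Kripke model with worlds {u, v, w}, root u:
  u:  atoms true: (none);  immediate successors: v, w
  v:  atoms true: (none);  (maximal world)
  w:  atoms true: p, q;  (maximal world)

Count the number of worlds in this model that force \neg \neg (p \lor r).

u: does not force it — u \nVdash \neg \neg (p \lor r) since v is accessible from u and v \Vdash \neg (p \lor r).
v: does not force it — v \nVdash \neg \neg (p \lor r) since v is accessible from v and v \Vdash \neg (p \lor r).
w: forces it.
Worlds forcing the formula: {w}.

1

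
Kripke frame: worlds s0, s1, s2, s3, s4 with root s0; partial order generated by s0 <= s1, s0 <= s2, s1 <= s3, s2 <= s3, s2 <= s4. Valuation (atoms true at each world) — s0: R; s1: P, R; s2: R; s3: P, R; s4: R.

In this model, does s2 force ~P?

No

s2 ||-/- ~P since s3 is accessible from s2 and s3 ||- P.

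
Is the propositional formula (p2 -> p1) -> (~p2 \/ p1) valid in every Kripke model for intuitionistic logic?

No

This is the material-implication-as-disjunction principle, which is not intuitionistically valid.
A Kripke countermodel: worlds s0, s1; order generated by s0 <= s1; atoms true at each world — s0:{}; s1:{p1,p2}.
s0 ||-/- (p2 -> p1) -> (~p2 \/ p1): already at s0 itself, s0 ||- p2 -> p1 but s0 ||-/- ~p2 \/ p1.
s0 ||-/- ~p2 \/ p1: neither disjunct is forced at s0.
s0 ||-/- ~p2 since s1 is accessible from s0 and s1 ||- p2.
So the root s0 does not force the formula.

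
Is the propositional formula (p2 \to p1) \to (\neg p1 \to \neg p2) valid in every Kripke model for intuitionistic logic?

This is the forward direction of contraposition, which is intuitionistically derivable.
Assume p2 \to p1 and \neg p1. If p2 held then p1 would follow, contradicting \neg p1; so \neg p2.

Yes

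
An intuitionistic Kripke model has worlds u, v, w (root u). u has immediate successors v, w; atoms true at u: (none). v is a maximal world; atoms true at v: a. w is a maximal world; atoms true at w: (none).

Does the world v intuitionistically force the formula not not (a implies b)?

v does not force not not (a implies b) since v is accessible from v and v forces not (a implies b).
v forces not (a implies b): no world accessible from v forces a implies b.

No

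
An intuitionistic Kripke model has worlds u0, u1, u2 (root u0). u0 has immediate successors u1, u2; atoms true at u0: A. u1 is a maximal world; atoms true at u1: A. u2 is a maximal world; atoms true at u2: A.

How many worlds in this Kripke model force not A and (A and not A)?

0

u0: does not force it — u0 does not force not A and (A and not A) since u0 fails not A.
u1: does not force it — u1 does not force not A and (A and not A) since u1 fails not A.
u2: does not force it — u2 does not force not A and (A and not A) since u2 fails not A.
Worlds forcing the formula: { }.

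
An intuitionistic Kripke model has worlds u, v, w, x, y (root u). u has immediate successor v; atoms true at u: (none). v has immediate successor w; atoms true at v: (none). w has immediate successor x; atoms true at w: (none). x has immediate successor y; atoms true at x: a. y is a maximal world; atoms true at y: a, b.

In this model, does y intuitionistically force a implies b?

Yes

y forces a implies b: every world accessible from y that forces a (namely y) also forces b.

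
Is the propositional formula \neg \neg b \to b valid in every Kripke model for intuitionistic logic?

This is double-negation elimination, which is not intuitionistically valid.
A Kripke countermodel: worlds 0, 1; order generated by 0 \le 1; atoms true at each world — 0:{}; 1:{b}.
0 \nVdash \neg \neg b \to b: already at 0 itself, 0 \Vdash \neg \neg b but 0 \nVdash b.
0 lacks atom b, so 0 \nVdash b.
So the root 0 does not force the formula.

No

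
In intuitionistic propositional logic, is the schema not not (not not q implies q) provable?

Yes

This is the double negation of double-negation elimination, which is intuitionistically derivable.
By Glivenko's theorem the double negation of any classical propositional tautology is intuitionistically provable; not not q implies q is classically a tautology.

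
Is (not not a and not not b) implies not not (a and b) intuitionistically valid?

This is the distribution of double negation over conjunction, which is intuitionistically derivable.
Assume not not a, not not b, and not (a and b). From a we'd get not b (since a and b is refuted), contradicting not not b; so not a, contradicting not not a.

Yes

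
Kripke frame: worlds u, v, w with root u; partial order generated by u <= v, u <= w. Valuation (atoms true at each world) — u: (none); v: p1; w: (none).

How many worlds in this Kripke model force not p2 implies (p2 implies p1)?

u: forces it.
v: forces it.
w: forces it.
Worlds forcing the formula: {u, v, w}.

3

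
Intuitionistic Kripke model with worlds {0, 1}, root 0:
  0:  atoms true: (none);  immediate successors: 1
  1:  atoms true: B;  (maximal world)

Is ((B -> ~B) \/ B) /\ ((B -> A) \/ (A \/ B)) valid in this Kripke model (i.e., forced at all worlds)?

No

Not every world: 0 ||-/- ((B -> ~B) \/ B) /\ ((B -> A) \/ (A \/ B)).
0 ||-/- ((B -> ~B) \/ B) /\ ((B -> A) \/ (A \/ B)) since 0 fails (B -> ~B) \/ B.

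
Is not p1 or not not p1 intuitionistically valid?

This is the weak law of excluded middle, which is not intuitionistically valid.
A Kripke countermodel: worlds u0, u1, u2; order generated by u0 <= u1, u0 <= u2; atoms true at each world — u0:{}; u1:{p1}; u2:{}.
u0 does not force not p1 or not not p1: neither disjunct is forced at u0.
u0 does not force not p1 since u1 is accessible from u0 and u1 forces p1.
So the root u0 does not force the formula.

No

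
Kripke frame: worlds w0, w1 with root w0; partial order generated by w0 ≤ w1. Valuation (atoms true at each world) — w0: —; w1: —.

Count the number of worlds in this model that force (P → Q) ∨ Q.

2

w0: forces it.
w1: forces it.
Worlds forcing the formula: {w0, w1}.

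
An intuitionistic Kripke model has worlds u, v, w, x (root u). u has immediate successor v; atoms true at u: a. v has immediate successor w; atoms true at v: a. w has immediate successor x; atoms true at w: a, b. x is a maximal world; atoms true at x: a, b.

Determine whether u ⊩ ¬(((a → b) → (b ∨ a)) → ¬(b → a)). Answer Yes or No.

Yes

u ⊩ ¬(((a → b) → (b ∨ a)) → ¬(b → a)): no world accessible from u forces ((a → b) → (b ∨ a)) → ¬(b → a).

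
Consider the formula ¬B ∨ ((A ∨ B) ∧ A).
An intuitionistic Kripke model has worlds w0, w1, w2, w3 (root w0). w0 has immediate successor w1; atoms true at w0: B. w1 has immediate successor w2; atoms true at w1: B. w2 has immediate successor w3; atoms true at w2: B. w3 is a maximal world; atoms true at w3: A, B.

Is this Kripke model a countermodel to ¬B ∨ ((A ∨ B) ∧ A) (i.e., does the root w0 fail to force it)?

Yes

w0 ⊮ ¬B ∨ ((A ∨ B) ∧ A): neither disjunct is forced at w0.
w0 ⊮ ¬B since w0 is accessible from w0 and w0 ⊩ B.
So the root w0 does not force ¬B ∨ ((A ∨ B) ∧ A); the model is a countermodel.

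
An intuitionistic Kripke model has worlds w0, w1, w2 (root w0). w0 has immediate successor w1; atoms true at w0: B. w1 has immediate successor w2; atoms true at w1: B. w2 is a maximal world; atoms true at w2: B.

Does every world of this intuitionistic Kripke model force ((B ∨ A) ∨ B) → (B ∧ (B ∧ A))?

No

Not every world: w0 ⊮ ((B ∨ A) ∨ B) → (B ∧ (B ∧ A)).
w0 ⊮ ((B ∨ A) ∨ B) → (B ∧ (B ∧ A)): already at w0 itself, w0 ⊩ (B ∨ A) ∨ B but w0 ⊮ B ∧ (B ∧ A).
w0 ⊮ B ∧ (B ∧ A) since w0 fails B ∧ A.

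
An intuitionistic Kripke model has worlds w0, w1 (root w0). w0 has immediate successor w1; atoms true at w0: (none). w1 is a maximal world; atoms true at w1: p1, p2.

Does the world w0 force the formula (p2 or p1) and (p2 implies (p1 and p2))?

No

w0 does not force (p2 or p1) and (p2 implies (p1 and p2)) since w0 fails p2 or p1.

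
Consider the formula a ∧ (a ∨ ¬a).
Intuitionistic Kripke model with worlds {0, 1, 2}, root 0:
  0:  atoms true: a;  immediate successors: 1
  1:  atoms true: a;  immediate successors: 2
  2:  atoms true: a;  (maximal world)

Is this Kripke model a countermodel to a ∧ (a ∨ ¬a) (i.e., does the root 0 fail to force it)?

0 ⊩ a ∧ (a ∨ ¬a) since 0 forces both conjuncts.
So the root 0 forces a ∧ (a ∨ ¬a); the model is not a countermodel.

No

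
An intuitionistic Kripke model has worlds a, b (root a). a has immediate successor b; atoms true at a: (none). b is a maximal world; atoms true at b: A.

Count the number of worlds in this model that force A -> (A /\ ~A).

0

a: does not force it — a ||-/- A -> (A /\ ~A): at the accessible world b, b ||- A but b ||-/- A /\ ~A.
b: does not force it.
Worlds forcing the formula: { }.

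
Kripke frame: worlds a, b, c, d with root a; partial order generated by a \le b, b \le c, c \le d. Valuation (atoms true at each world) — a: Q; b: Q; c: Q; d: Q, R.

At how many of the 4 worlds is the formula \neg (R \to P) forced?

a: forces it.
b: forces it.
c: forces it.
d: forces it.
Worlds forcing the formula: {a, b, c, d}.

4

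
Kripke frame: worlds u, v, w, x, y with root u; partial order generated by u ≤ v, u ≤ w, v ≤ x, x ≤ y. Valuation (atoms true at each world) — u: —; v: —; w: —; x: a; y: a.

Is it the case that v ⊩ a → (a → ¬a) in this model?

v ⊮ a → (a → ¬a): at the accessible world x, x ⊩ a but x ⊮ a → ¬a.
x ⊮ a → ¬a: already at x itself, x ⊩ a but x ⊮ ¬a.
x ⊮ ¬a since x is accessible from x and x ⊩ a.

No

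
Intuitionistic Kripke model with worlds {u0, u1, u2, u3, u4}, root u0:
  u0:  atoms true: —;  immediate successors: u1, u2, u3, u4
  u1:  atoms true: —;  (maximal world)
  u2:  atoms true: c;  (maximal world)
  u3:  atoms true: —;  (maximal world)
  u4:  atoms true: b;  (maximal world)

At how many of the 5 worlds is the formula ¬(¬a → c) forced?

3

u0: does not force it — u0 ⊮ ¬(¬a → c) since u2 is accessible from u0 and u2 ⊩ ¬a → c.
u1: forces it.
u2: does not force it.
u3: forces it.
u4: forces it.
Worlds forcing the formula: {u1, u3, u4}.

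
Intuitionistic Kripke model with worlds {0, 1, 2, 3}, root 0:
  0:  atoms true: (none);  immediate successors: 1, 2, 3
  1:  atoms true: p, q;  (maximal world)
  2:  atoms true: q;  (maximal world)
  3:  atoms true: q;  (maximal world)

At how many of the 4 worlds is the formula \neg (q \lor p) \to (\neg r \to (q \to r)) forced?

4

0: forces it.
1: forces it.
2: forces it.
3: forces it.
Worlds forcing the formula: {0, 1, 2, 3}.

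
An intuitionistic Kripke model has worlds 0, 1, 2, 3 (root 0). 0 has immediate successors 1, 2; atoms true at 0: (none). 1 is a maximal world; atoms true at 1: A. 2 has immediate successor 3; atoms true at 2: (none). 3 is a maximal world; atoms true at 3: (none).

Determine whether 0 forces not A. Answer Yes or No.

0 does not force not A since 1 is accessible from 0 and 1 forces A.

No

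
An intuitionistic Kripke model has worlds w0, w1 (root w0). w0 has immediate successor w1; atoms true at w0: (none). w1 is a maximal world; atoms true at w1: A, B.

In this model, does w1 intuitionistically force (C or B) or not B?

w1 forces (C or B) or not B via the disjunct C or B.

Yes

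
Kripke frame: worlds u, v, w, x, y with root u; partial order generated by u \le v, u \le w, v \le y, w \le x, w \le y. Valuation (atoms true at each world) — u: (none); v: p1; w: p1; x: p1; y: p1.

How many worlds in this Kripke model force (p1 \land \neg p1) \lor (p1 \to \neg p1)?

u: does not force it — u \nVdash (p1 \land \neg p1) \lor (p1 \to \neg p1): neither disjunct is forced at u.
v: does not force it — v \nVdash (p1 \land \neg p1) \lor (p1 \to \neg p1): neither disjunct is forced at v.
w: does not force it — w \nVdash (p1 \land \neg p1) \lor (p1 \to \neg p1): neither disjunct is forced at w.
x: does not force it.
y: does not force it.
Worlds forcing the formula: { }.

0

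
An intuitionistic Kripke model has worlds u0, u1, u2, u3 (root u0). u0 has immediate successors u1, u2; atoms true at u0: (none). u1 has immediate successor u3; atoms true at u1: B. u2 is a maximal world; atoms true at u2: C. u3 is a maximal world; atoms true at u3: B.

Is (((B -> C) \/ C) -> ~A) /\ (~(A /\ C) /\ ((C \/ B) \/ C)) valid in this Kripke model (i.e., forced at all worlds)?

Not every world: u0 ||-/- (((B -> C) \/ C) -> ~A) /\ (~(A /\ C) /\ ((C \/ B) \/ C)).
u0 ||-/- (((B -> C) \/ C) -> ~A) /\ (~(A /\ C) /\ ((C \/ B) \/ C)) since u0 fails ~(A /\ C) /\ ((C \/ B) \/ C).

No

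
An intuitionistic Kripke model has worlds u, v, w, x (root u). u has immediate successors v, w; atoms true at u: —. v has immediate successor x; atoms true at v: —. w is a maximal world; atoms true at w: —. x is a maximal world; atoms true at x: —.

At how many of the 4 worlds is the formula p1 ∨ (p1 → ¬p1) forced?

u: forces it.
v: forces it.
w: forces it.
x: forces it.
Worlds forcing the formula: {u, v, w, x}.

4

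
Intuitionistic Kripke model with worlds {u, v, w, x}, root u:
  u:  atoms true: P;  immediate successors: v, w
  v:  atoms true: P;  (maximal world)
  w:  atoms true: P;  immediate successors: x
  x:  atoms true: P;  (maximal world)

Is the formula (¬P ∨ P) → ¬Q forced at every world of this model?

Yes

u ⊩ (¬P ∨ P) → ¬Q: every world accessible from u that forces ¬P ∨ P (namely u, v, w, x) also forces ¬Q.
Since the root u forces (¬P ∨ P) → ¬Q and forcing is persistent (monotone upward), every world forces it.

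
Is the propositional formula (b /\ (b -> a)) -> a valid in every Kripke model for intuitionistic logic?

Yes

This is modus ponens in implicational form, which is intuitionistically derivable.
If a world forces b and b -> a, then applying the implication at that world (which is accessible from itself) gives a.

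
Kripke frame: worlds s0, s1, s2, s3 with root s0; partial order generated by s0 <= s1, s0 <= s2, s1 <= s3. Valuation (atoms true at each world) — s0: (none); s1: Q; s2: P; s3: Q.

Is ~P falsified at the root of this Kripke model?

Yes

s0 ||-/- ~P since s2 is accessible from s0 and s2 ||- P.
So the root s0 does not force ~P; the model is a countermodel.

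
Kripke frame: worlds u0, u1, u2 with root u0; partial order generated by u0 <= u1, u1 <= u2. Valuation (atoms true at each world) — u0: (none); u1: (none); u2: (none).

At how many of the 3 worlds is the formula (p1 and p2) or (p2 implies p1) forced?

u0: forces it.
u1: forces it.
u2: forces it.
Worlds forcing the formula: {u0, u1, u2}.

3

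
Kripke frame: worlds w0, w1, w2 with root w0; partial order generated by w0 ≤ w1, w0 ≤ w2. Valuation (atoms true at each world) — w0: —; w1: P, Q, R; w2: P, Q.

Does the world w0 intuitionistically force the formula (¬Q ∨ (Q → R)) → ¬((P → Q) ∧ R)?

w0 ⊮ (¬Q ∨ (Q → R)) → ¬((P → Q) ∧ R): at the accessible world w1, w1 ⊩ ¬Q ∨ (Q → R) but w1 ⊮ ¬((P → Q) ∧ R).
w1 ⊮ ¬((P → Q) ∧ R) since w1 is accessible from w1 and w1 ⊩ (P → Q) ∧ R.
w1 ⊩ (P → Q) ∧ R since w1 forces both conjuncts.

No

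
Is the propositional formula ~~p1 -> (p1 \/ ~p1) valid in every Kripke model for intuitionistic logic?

No

This is a variant of double-negation elimination (deriving excluded middle from double negation), which is not intuitionistically valid.
A Kripke countermodel: worlds s0, s1; order generated by s0 <= s1; atoms true at each world — s0:{}; s1:{p1}.
s0 ||-/- ~~p1 -> (p1 \/ ~p1): already at s0 itself, s0 ||- ~~p1 but s0 ||-/- p1 \/ ~p1.
s0 ||-/- p1 \/ ~p1: neither disjunct is forced at s0.
s0 lacks atom p1, so s0 ||-/- p1.
So the root s0 does not force the formula.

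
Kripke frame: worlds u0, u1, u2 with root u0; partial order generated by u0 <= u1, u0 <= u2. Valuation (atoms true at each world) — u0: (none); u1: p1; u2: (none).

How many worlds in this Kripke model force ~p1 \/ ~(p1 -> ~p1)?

2

u0: does not force it — u0 ||-/- ~p1 \/ ~(p1 -> ~p1): neither disjunct is forced at u0.
u1: forces it.
u2: forces it.
Worlds forcing the formula: {u1, u2}.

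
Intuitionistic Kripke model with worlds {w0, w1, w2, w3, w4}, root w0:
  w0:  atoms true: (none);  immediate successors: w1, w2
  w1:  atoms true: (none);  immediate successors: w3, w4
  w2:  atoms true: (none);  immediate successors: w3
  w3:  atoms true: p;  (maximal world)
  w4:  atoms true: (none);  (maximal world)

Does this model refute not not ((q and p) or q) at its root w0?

w0 does not force not not ((q and p) or q) since w0 is accessible from w0 and w0 forces not ((q and p) or q).
w0 forces not ((q and p) or q): no world accessible from w0 forces (q and p) or q.
So the root w0 does not force not not ((q and p) or q); the model is a countermodel.

Yes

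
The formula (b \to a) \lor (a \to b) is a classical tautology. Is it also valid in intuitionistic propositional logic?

This is the Gödel–Dummett linearity axiom, which is not intuitionistically valid.
A Kripke countermodel: worlds s0, s1, s2; order generated by s0 \le s1, s0 \le s2; atoms true at each world — s0:{}; s1:{b}; s2:{a}.
s0 \nVdash (b \to a) \lor (a \to b): neither disjunct is forced at s0.
s0 \nVdash b \to a: at the accessible world s1, s1 \Vdash b but s1 \nVdash a.
s1 lacks atom a, so s1 \nVdash a.
So the root s0 does not force the formula.

No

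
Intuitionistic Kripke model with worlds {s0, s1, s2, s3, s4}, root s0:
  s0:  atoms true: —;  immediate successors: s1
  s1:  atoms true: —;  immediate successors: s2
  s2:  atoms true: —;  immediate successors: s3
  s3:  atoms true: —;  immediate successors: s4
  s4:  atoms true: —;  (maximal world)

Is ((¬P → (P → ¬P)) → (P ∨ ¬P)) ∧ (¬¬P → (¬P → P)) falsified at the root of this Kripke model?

s0 ⊩ ((¬P → (P → ¬P)) → (P ∨ ¬P)) ∧ (¬¬P → (¬P → P)) since s0 forces both conjuncts.
So the root s0 forces ((¬P → (P → ¬P)) → (P ∨ ¬P)) ∧ (¬¬P → (¬P → P)); the model is not a countermodel.

No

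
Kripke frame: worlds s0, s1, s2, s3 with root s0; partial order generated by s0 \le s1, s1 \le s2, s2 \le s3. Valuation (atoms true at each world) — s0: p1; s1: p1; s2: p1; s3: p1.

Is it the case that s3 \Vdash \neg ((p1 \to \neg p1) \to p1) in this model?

No

s3 \nVdash \neg ((p1 \to \neg p1) \to p1) since s3 is accessible from s3 and s3 \Vdash (p1 \to \neg p1) \to p1.
s3 \Vdash (p1 \to \neg p1) \to p1 vacuously: no world accessible from s3 forces the antecedent p1 \to \neg p1.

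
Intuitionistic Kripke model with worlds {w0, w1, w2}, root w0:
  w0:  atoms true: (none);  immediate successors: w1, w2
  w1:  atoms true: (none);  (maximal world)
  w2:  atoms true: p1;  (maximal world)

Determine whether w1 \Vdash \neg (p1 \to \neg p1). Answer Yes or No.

w1 \nVdash \neg (p1 \to \neg p1) since w1 is accessible from w1 and w1 \Vdash p1 \to \neg p1.
w1 \Vdash p1 \to \neg p1 vacuously: no world accessible from w1 forces the antecedent p1.

No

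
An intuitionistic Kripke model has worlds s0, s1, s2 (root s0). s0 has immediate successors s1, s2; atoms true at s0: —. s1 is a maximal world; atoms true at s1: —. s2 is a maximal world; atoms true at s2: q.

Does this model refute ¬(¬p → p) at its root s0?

No

s0 ⊩ ¬(¬p → p): no world accessible from s0 forces ¬p → p.
So the root s0 forces ¬(¬p → p); the model is not a countermodel.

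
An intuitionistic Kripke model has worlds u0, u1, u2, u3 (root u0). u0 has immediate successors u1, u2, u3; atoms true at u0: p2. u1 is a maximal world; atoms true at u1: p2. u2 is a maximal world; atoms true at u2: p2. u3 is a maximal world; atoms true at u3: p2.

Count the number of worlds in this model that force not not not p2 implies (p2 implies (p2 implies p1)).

4

u0: forces it.
u1: forces it.
u2: forces it.
u3: forces it.
Worlds forcing the formula: {u0, u1, u2, u3}.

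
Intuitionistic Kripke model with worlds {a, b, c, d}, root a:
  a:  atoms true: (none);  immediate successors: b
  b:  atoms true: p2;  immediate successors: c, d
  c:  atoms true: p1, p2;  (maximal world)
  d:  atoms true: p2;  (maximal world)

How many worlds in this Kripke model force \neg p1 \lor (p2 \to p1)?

a: does not force it — a \nVdash \neg p1 \lor (p2 \to p1): neither disjunct is forced at a.
b: does not force it — b \nVdash \neg p1 \lor (p2 \to p1): neither disjunct is forced at b.
c: forces it.
d: forces it.
Worlds forcing the formula: {c, d}.

2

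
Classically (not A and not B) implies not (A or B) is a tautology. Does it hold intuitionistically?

This is a constructively valid De Morgan direction (conjunction of negations to negated disjunction), which is intuitionistically derivable.
If both not A and not B hold at a world, no accessible world forces A or forces B, so none forces A or B.

Yes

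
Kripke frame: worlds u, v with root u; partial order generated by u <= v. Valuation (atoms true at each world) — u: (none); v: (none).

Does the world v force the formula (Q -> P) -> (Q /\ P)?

No

v ||-/- (Q -> P) -> (Q /\ P): already at v itself, v ||- Q -> P but v ||-/- Q /\ P.
v ||-/- Q /\ P since v fails Q.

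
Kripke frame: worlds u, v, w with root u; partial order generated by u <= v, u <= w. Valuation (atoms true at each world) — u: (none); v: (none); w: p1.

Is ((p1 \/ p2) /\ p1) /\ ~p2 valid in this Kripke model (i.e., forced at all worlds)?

No

Not every world: u ||-/- ((p1 \/ p2) /\ p1) /\ ~p2.
u ||-/- ((p1 \/ p2) /\ p1) /\ ~p2 since u fails (p1 \/ p2) /\ p1.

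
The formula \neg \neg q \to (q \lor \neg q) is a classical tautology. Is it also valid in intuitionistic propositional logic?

No

This is a variant of double-negation elimination (deriving excluded middle from double negation), which is not intuitionistically valid.
A Kripke countermodel: worlds s0, s1; order generated by s0 \le s1; atoms true at each world — s0:{}; s1:{q}.
s0 \nVdash \neg \neg q \to (q \lor \neg q): already at s0 itself, s0 \Vdash \neg \neg q but s0 \nVdash q \lor \neg q.
s0 \nVdash q \lor \neg q: neither disjunct is forced at s0.
s0 lacks atom q, so s0 \nVdash q.
So the root s0 does not force the formula.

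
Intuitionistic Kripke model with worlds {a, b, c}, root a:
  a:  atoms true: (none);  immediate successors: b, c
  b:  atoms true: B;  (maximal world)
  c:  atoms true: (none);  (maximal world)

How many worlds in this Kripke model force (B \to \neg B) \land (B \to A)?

1

a: does not force it — a \nVdash (B \to \neg B) \land (B \to A) since a fails B \to \neg B.
b: does not force it.
c: forces it.
Worlds forcing the formula: {c}.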